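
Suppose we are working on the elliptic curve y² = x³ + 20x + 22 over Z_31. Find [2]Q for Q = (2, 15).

tangent at (2, 15): λ = (3·2² + 20)/(2·15) ≡ 1/30. 30⁻¹ ≡ 30 (mod 31), so λ ≡ 1·30 ≡ 30.
  x = λ² - 2 - 2 = 900 - 4 ≡ 28; y = λ·(2 - 28) - 15 ≡ 11. → (28, 11)

(28, 11)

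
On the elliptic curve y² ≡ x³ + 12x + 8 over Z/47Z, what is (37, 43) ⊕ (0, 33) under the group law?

(37, 43) + (0, 33). λ = (33 - 43)/(0 - 37) ≡ 37/10 mod 47. 10⁻¹ ≡ 33 (mod 47), so λ ≡ 46.
  x = λ² - 37 - 0 = 2116 - 37 ≡ 11; y = λ·(37 - 11) - 43 ≡ 25. → (11, 25)

(11, 25)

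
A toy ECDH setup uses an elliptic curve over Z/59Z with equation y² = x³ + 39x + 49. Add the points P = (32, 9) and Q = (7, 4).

(32, 9) + (7, 4). λ = (4 - 9)/(7 - 32) ≡ 54/34 mod 59. 34⁻¹ ≡ 33 (mod 59) since 34·33 = 1122 ≡ 1, so λ ≡ 12.
  x = λ² - 32 - 7 = 144 - 39 ≡ 46; y = λ·(32 - 46) - 9 ≡ 0. → (46, 0)

(46, 0)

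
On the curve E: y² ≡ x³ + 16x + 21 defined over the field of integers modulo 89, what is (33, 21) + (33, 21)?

tangent at (33, 21): λ = (3·33² + 16)/(2·21) ≡ 79/42. 42⁻¹ ≡ 53 (mod 89), so λ ≡ 79·53 ≡ 4.
  x = λ² - 33 - 33 = 16 - 66 ≡ 39; y = λ·(33 - 39) - 21 ≡ 44. → (39, 44)

(39, 44)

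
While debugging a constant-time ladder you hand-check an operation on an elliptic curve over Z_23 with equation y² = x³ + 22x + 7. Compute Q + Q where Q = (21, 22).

tangent at (21, 22): λ = (3·21² + 22)/(2·22) ≡ 11/21. 21⁻¹ ≡ 11 (mod 23) since 21·11 = 231 ≡ 1, so λ ≡ 11·11 ≡ 6.
  x = λ² - 21 - 21 = 36 - 42 ≡ 17; y = λ·(21 - 17) - 22 ≡ 2. → (17, 2)

(17, 2)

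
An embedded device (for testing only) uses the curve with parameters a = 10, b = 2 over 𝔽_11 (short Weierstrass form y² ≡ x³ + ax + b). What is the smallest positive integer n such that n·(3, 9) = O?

8

2P: tangent at (3, 9): λ = (3·3² + 10)/(2·9) ≡ 4/7. 7⁻¹ ≡ 8 (mod 11), so λ ≡ 4·8 ≡ 10.
  x = λ² - 3 - 3 = 100 - 6 ≡ 6; y = λ·(3 - 6) - 9 ≡ 5. → (6, 5)
3P: (6, 5) + (3, 9). λ = (9 - 5)/(3 - 6) ≡ 4/8 mod 11. 8⁻¹ ≡ 7 (mod 11) since 8·7 = 56 ≡ 1, so λ ≡ 6.
  x = λ² - 6 - 3 = 36 - 9 ≡ 5; y = λ·(6 - 5) - 5 ≡ 1. → (5, 1)
4P: (5, 1) + (3, 9). λ = (9 - 1)/(3 - 5) ≡ 8/9 mod 11. 9⁻¹ ≡ 5 (mod 11) since 9·5 = 45 ≡ 1, so λ ≡ 7.
  x = λ² - 5 - 3 = 49 - 8 ≡ 8; y = λ·(5 - 8) - 1 ≡ 0. → (8, 0)
5P: (8, 0) + (3, 9). λ = (9 - 0)/(3 - 8) ≡ 9/6 mod 11. 6⁻¹ ≡ 2 (mod 11), so λ ≡ 7.
  x = λ² - 8 - 3 = 49 - 11 ≡ 5; y = λ·(8 - 5) - 0 ≡ 10. → (5, 10)
6P: (5, 10) + (3, 9). λ = (9 - 10)/(3 - 5) ≡ 10/9 mod 11. 9⁻¹ ≡ 5 (mod 11), so λ ≡ 6.
  x = λ² - 5 - 3 = 36 - 8 ≡ 6; y = λ·(5 - 6) - 10 ≡ 6. → (6, 6)
7P: (6, 6) + (3, 9). λ = (9 - 6)/(3 - 6) ≡ 3/8 mod 11. 8⁻¹ ≡ 7 (mod 11), so λ ≡ 10.
  x = λ² - 6 - 3 = 100 - 9 ≡ 3; y = λ·(6 - 3) - 6 ≡ 2. → (3, 2)
8P: (3, 2) + (3, 9): same x and y₁ ≡ -y₂, so the sum is O.
8P = O, so the order is 8.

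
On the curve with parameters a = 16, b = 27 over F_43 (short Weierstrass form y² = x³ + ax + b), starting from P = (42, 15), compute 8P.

Repeated addition: build up to 8P.
2P: tangent at (42, 15): λ = (3·42² + 16)/(2·15) ≡ 19/30. 30⁻¹ ≡ 33 (mod 43), so λ ≡ 19·33 ≡ 25.
  x = λ² - 42 - 42 = 625 - 84 ≡ 25; y = λ·(42 - 25) - 15 ≡ 23. → (25, 23)
3P: (25, 23) + (42, 15). λ = (15 - 23)/(42 - 25) ≡ 35/17 mod 43. 17⁻¹ ≡ 38 (mod 43), so λ ≡ 40.
  x = λ² - 25 - 42 = 1600 - 67 ≡ 28; y = λ·(25 - 28) - 23 ≡ 29. → (28, 29)
4P: (28, 29) + (42, 15). λ = (15 - 29)/(42 - 28) ≡ 29/14 mod 43. 14⁻¹ ≡ 40 (mod 43), so λ ≡ 42.
  x = λ² - 28 - 42 = 1764 - 70 ≡ 17; y = λ·(28 - 17) - 29 ≡ 3. → (17, 3)
5P: (17, 3) + (42, 15). λ = (15 - 3)/(42 - 17) ≡ 12/25 mod 43. 25⁻¹ ≡ 31 (mod 43), so λ ≡ 28.
  x = λ² - 17 - 42 = 784 - 59 ≡ 37; y = λ·(17 - 37) - 3 ≡ 39. → (37, 39)
6P: (37, 39) + (42, 15). λ = (15 - 39)/(42 - 37) ≡ 19/5 mod 43. 5⁻¹ ≡ 26 (mod 43), so λ ≡ 21.
  x = λ² - 37 - 42 = 441 - 79 ≡ 18; y = λ·(37 - 18) - 39 ≡ 16. → (18, 16)
7P: (18, 16) + (42, 15). λ = (15 - 16)/(42 - 18) ≡ 42/24 mod 43. 24⁻¹ ≡ 9 (mod 43) since 24·9 = 216 ≡ 1, so λ ≡ 34.
  x = λ² - 18 - 42 = 1156 - 60 ≡ 21; y = λ·(18 - 21) - 16 ≡ 11. → (21, 11)
8P: (21, 11) + (42, 15). λ = (15 - 11)/(42 - 21) ≡ 4/21 mod 43. 21⁻¹ ≡ 41 (mod 43), so λ ≡ 35.
  x = λ² - 21 - 42 = 1225 - 63 ≡ 1; y = λ·(21 - 1) - 11 ≡ 1. → (1, 1)

(1, 1)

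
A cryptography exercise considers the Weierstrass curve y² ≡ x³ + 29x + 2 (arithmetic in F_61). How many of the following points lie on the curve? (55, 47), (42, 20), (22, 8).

(55, 47): 47² ≡ 13, rhs ≡ 39 → off.
(42, 20): 20² ≡ 34, rhs ≡ 34 → on.
(22, 8): 8² ≡ 3, rhs ≡ 3 → on.

2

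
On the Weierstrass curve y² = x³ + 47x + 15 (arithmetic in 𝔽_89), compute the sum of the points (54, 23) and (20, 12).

(72, 34)

(54, 23) + (20, 12). λ = (12 - 23)/(20 - 54) ≡ 78/55 mod 89. 55⁻¹ ≡ 34 (mod 89), so λ ≡ 71.
  x = λ² - 54 - 20 = 5041 - 74 ≡ 72; y = λ·(54 - 72) - 23 ≡ 34. → (72, 34)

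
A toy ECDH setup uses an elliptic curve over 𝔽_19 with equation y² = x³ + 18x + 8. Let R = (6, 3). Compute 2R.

(11, 6)

tangent at (6, 3): λ = (3·6² + 18)/(2·3) ≡ 12/6. 6⁻¹ ≡ 16 (mod 19) since 6·16 = 96 ≡ 1, so λ ≡ 12·16 ≡ 2.
  x = λ² - 6 - 6 = 4 - 12 ≡ 11; y = λ·(6 - 11) - 3 ≡ 6. → (11, 6)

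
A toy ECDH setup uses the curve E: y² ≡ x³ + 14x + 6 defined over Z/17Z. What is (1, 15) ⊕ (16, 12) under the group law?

(15, 15)

(1, 15) + (16, 12). λ = (12 - 15)/(16 - 1) ≡ 14/15 mod 17. 15⁻¹ ≡ 8 (mod 17), so λ ≡ 10.
  x = λ² - 1 - 16 = 100 - 17 ≡ 15; y = λ·(1 - 15) - 15 ≡ 15. → (15, 15)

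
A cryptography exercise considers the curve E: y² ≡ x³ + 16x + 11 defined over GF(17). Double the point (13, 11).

tangent at (13, 11): λ = (3·13² + 16)/(2·11) ≡ 13/5. 5⁻¹ ≡ 7 (mod 17) since 5·7 = 35 ≡ 1, so λ ≡ 13·7 ≡ 6.
  x = λ² - 13 - 13 = 36 - 26 ≡ 10; y = λ·(13 - 10) - 11 ≡ 7. → (10, 7)

(10, 7)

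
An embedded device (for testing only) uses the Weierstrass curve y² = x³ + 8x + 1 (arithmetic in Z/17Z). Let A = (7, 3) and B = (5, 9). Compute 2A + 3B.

(8, 4)

First 2A:
Repeated addition: build up to 2A.
2A: tangent at (7, 3): λ = (3·7² + 8)/(2·3) ≡ 2/6. 6⁻¹ ≡ 3 (mod 17), so λ ≡ 2·3 ≡ 6.
  x = λ² - 7 - 7 = 36 - 14 ≡ 5; y = λ·(7 - 5) - 3 ≡ 9. → (5, 9)
2A = (5, 9).
Next 3B:
Repeated addition: build up to 3B.
2B: tangent at (5, 9): λ = (3·5² + 8)/(2·9) ≡ 15/1. 1⁻¹ ≡ 1 (mod 17), so λ ≡ 15·1 ≡ 15.
  x = λ² - 5 - 5 = 225 - 10 ≡ 11; y = λ·(5 - 11) - 9 ≡ 3. → (11, 3)
3B: (11, 3) + (5, 9). λ = (9 - 3)/(5 - 11) ≡ 6/11 mod 17. 11⁻¹ ≡ 14 (mod 17), so λ ≡ 16.
  x = λ² - 11 - 5 = 256 - 16 ≡ 2; y = λ·(11 - 2) - 3 ≡ 5. → (2, 5)
3B = (2, 5).
Finally 2A + 3B:
(5, 9) + (2, 5). λ = (5 - 9)/(2 - 5) ≡ 13/14 mod 17. 14⁻¹ ≡ 11 (mod 17) since 14·11 = 154 ≡ 1, so λ ≡ 7.
  x = λ² - 5 - 2 = 49 - 7 ≡ 8; y = λ·(5 - 8) - 9 ≡ 4. → (8, 4)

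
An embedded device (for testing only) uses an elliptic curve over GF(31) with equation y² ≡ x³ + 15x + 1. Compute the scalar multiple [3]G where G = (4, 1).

Repeated addition: build up to 3G.
2G: tangent at (4, 1): λ = (3·4² + 15)/(2·1) ≡ 1/2. 2⁻¹ ≡ 16 (mod 31), so λ ≡ 1·16 ≡ 16.
  x = λ² - 4 - 4 = 256 - 8 ≡ 0; y = λ·(4 - 0) - 1 ≡ 1. → (0, 1)
3G: (0, 1) + (4, 1). λ = (1 - 1)/(4 - 0) ≡ 0/4 mod 31. 4⁻¹ ≡ 8 (mod 31), so λ ≡ 0.
  x = λ² - 0 - 4 = 0 - 4 ≡ 27; y = λ·(0 - 27) - 1 ≡ 30. → (27, 30)

(27, 30)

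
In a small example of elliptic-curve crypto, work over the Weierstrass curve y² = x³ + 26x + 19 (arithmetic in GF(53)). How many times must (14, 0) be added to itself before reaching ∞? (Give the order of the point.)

2

2P: (14, 0) + (14, 0): same x and y₁ ≡ -y₂, so the sum is ∞.
2P = ∞, so the order is 2.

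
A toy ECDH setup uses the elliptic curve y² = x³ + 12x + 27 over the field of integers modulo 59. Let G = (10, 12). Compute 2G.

tangent at (10, 12): λ = (3·10² + 12)/(2·12) ≡ 17/24. 24⁻¹ ≡ 32 (mod 59) since 24·32 = 768 ≡ 1, so λ ≡ 17·32 ≡ 13.
  x = λ² - 10 - 10 = 169 - 20 ≡ 31; y = λ·(10 - 31) - 12 ≡ 10. → (31, 10)

(31, 10)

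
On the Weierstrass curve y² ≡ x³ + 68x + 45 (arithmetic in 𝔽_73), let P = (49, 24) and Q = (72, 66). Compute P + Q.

(50, 44)

(49, 24) + (72, 66). λ = (66 - 24)/(72 - 49) ≡ 42/23 mod 73. 23⁻¹ ≡ 54 (mod 73), so λ ≡ 5.
  x = λ² - 49 - 72 = 25 - 121 ≡ 50; y = λ·(49 - 50) - 24 ≡ 44. → (50, 44)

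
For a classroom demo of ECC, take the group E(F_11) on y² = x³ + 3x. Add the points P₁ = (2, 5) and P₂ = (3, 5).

(6, 6)

(2, 5) + (3, 5). λ = (5 - 5)/(3 - 2) ≡ 0/1 mod 11. 1⁻¹ ≡ 1 (mod 11) since 1·1 = 1 ≡ 1, so λ ≡ 0.
  x = λ² - 2 - 3 = 0 - 5 ≡ 6; y = λ·(2 - 6) - 5 ≡ 6. → (6, 6)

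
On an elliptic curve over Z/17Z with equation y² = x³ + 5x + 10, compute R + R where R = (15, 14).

tangent at (15, 14): λ = (3·15² + 5)/(2·14) ≡ 0/11. 11⁻¹ ≡ 14 (mod 17), so λ ≡ 0·14 ≡ 0.
  x = λ² - 15 - 15 = 0 - 30 ≡ 4; y = λ·(15 - 4) - 14 ≡ 3. → (4, 3)

(4, 3)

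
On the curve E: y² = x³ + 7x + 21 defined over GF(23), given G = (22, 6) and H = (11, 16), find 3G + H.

First 3G:
Repeated addition: build up to 3G.
2G: tangent at (22, 6): λ = (3·22² + 7)/(2·6) ≡ 10/12. 12⁻¹ ≡ 2 (mod 23) since 12·2 = 24 ≡ 1, so λ ≡ 10·2 ≡ 20.
  x = λ² - 22 - 22 = 400 - 44 ≡ 11; y = λ·(22 - 11) - 6 ≡ 7. → (11, 7)
3G: (11, 7) + (22, 6). λ = (6 - 7)/(22 - 11) ≡ 22/11 mod 23. 11⁻¹ ≡ 21 (mod 23) since 11·21 = 231 ≡ 1, so λ ≡ 2.
  x = λ² - 11 - 22 = 4 - 33 ≡ 17; y = λ·(11 - 17) - 7 ≡ 4. → (17, 4)
3G = (17, 4).
Finally 3G + H:
(17, 4) + (11, 16). λ = (16 - 4)/(11 - 17) ≡ 12/17 mod 23. 17⁻¹ ≡ 19 (mod 23), so λ ≡ 21.
  x = λ² - 17 - 11 = 441 - 28 ≡ 22; y = λ·(17 - 22) - 4 ≡ 6. → (22, 6)

(22, 6)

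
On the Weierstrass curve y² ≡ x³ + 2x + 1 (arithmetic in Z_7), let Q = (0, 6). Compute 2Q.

(1, 2)

tangent at (0, 6): λ = (3·0² + 2)/(2·6) ≡ 2/5. 5⁻¹ ≡ 3 (mod 7), so λ ≡ 2·3 ≡ 6.
  x = λ² - 0 - 0 = 36 - 0 ≡ 1; y = λ·(0 - 1) - 6 ≡ 2. → (1, 2)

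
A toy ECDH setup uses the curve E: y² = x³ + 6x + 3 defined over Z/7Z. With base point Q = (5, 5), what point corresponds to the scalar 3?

Repeated addition: build up to 3Q.
2Q: tangent at (5, 5): λ = (3·5² + 6)/(2·5) ≡ 4/3. 3⁻¹ ≡ 5 (mod 7) since 3·5 = 15 ≡ 1, so λ ≡ 4·5 ≡ 6.
  x = λ² - 5 - 5 = 36 - 10 ≡ 5; y = λ·(5 - 5) - 5 ≡ 2. → (5, 2)
3Q: (5, 2) + (5, 5): same x and y₁ ≡ -y₂, so the sum is 𝒪.

O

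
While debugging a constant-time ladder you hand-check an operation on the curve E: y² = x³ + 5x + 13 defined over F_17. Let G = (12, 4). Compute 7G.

Repeated addition: build up to 7G.
2G: tangent at (12, 4): λ = (3·12² + 5)/(2·4) ≡ 12/8. 8⁻¹ ≡ 15 (mod 17) since 8·15 = 120 ≡ 1, so λ ≡ 12·15 ≡ 10.
  x = λ² - 12 - 12 = 100 - 24 ≡ 8; y = λ·(12 - 8) - 4 ≡ 2. → (8, 2)
3G: (8, 2) + (12, 4). λ = (4 - 2)/(12 - 8) ≡ 2/4 mod 17. 4⁻¹ ≡ 13 (mod 17), so λ ≡ 9.
  x = λ² - 8 - 12 = 81 - 20 ≡ 10; y = λ·(8 - 10) - 2 ≡ 14. → (10, 14)
4G: (10, 14) + (12, 4). λ = (4 - 14)/(12 - 10) ≡ 7/2 mod 17. 2⁻¹ ≡ 9 (mod 17), so λ ≡ 12.
  x = λ² - 10 - 12 = 144 - 22 ≡ 3; y = λ·(10 - 3) - 14 ≡ 2. → (3, 2)
5G: (3, 2) + (12, 4). λ = (4 - 2)/(12 - 3) ≡ 2/9 mod 17. 9⁻¹ ≡ 2 (mod 17) since 9·2 = 18 ≡ 1, so λ ≡ 4.
  x = λ² - 3 - 12 = 16 - 15 ≡ 1; y = λ·(3 - 1) - 2 ≡ 6. → (1, 6)
6G: (1, 6) + (12, 4). λ = (4 - 6)/(12 - 1) ≡ 15/11 mod 17. 11⁻¹ ≡ 14 (mod 17), so λ ≡ 6.
  x = λ² - 1 - 12 = 36 - 13 ≡ 6; y = λ·(1 - 6) - 6 ≡ 15. → (6, 15)
7G: (6, 15) + (12, 4). λ = (4 - 15)/(12 - 6) ≡ 6/6 mod 17. 6⁻¹ ≡ 3 (mod 17) since 6·3 = 18 ≡ 1, so λ ≡ 1.
  x = λ² - 6 - 12 = 1 - 18 ≡ 0; y = λ·(6 - 0) - 15 ≡ 8. → (0, 8)

(0, 8)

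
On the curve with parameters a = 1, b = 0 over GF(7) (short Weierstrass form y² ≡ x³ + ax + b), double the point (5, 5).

(1, 3)

tangent at (5, 5): λ = (3·5² + 1)/(2·5) ≡ 6/3. 3⁻¹ ≡ 5 (mod 7), so λ ≡ 6·5 ≡ 2.
  x = λ² - 5 - 5 = 4 - 10 ≡ 1; y = λ·(5 - 1) - 5 ≡ 3. → (1, 3)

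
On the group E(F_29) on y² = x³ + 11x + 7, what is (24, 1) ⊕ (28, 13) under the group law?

(24, 1) + (28, 13). λ = (13 - 1)/(28 - 24) ≡ 12/4 mod 29. 4⁻¹ ≡ 22 (mod 29), so λ ≡ 3.
  x = λ² - 24 - 28 = 9 - 52 ≡ 15; y = λ·(24 - 15) - 1 ≡ 26. → (15, 26)

(15, 26)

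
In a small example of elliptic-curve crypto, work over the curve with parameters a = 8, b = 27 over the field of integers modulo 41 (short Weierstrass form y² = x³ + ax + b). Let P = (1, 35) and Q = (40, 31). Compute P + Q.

(4, 0)

(1, 35) + (40, 31). λ = (31 - 35)/(40 - 1) ≡ 37/39 mod 41. 39⁻¹ ≡ 20 (mod 41), so λ ≡ 2.
  x = λ² - 1 - 40 = 4 - 41 ≡ 4; y = λ·(1 - 4) - 35 ≡ 0. → (4, 0)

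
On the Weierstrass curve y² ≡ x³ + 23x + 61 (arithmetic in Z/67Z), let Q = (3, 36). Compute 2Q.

(27, 59)

tangent at (3, 36): λ = (3·3² + 23)/(2·36) ≡ 50/5. 5⁻¹ ≡ 27 (mod 67), so λ ≡ 50·27 ≡ 10.
  x = λ² - 3 - 3 = 100 - 6 ≡ 27; y = λ·(3 - 27) - 36 ≡ 59. → (27, 59)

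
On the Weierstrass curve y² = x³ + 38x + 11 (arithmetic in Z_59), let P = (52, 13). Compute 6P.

Double-and-add on 6 = (110)₂. Start with P = (52, 13) for the leading 1-bit.
double: tangent at (52, 13): λ = (3·52² + 38)/(2·13) ≡ 8/26. 26⁻¹ ≡ 25 (mod 59), so λ ≡ 8·25 ≡ 23.
  x = λ² - 52 - 52 = 529 - 104 ≡ 12; y = λ·(52 - 12) - 13 ≡ 22. → (12, 22)
add P: (12, 22) + (52, 13). λ = (13 - 22)/(52 - 12) ≡ 50/40 mod 59. 40⁻¹ ≡ 31 (mod 59), so λ ≡ 16.
  x = λ² - 12 - 52 = 256 - 64 ≡ 15; y = λ·(12 - 15) - 22 ≡ 48. → (15, 48)
double: tangent at (15, 48): λ = (3·15² + 38)/(2·48) ≡ 5/37. 37⁻¹ ≡ 8 (mod 59), so λ ≡ 5·8 ≡ 40.
  x = λ² - 15 - 15 = 1600 - 30 ≡ 36; y = λ·(15 - 36) - 48 ≡ 56. → (36, 56)

(36, 56)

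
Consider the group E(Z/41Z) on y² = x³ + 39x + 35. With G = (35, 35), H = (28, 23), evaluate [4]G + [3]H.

(28, 23)

First 4G:
Double-and-add on 4 = (100)₂. Start with G = (35, 35) for the leading 1-bit.
double: tangent at (35, 35): λ = (3·35² + 39)/(2·35) ≡ 24/29. 29⁻¹ ≡ 17 (mod 41), so λ ≡ 24·17 ≡ 39.
  x = λ² - 35 - 35 = 1521 - 70 ≡ 16; y = λ·(35 - 16) - 35 ≡ 9. → (16, 9)
double: tangent at (16, 9): λ = (3·16² + 39)/(2·9) ≡ 28/18. 18⁻¹ ≡ 16 (mod 41), so λ ≡ 28·16 ≡ 38.
  x = λ² - 16 - 16 = 1444 - 32 ≡ 18; y = λ·(16 - 18) - 9 ≡ 38. → (18, 38)
4G = (18, 38).
Next 3H:
Repeated addition: build up to 3H.
2H: tangent at (28, 23): λ = (3·28² + 39)/(2·23) ≡ 13/5. 5⁻¹ ≡ 33 (mod 41), so λ ≡ 13·33 ≡ 19.
  x = λ² - 28 - 28 = 361 - 56 ≡ 18; y = λ·(28 - 18) - 23 ≡ 3. → (18, 3)
3H: (18, 3) + (28, 23). λ = (23 - 3)/(28 - 18) ≡ 20/10 mod 41. 10⁻¹ ≡ 37 (mod 41), so λ ≡ 2.
  x = λ² - 18 - 28 = 4 - 46 ≡ 40; y = λ·(18 - 40) - 3 ≡ 35. → (40, 35)
3H = (40, 35).
Finally 4G + 3H:
(18, 38) + (40, 35). λ = (35 - 38)/(40 - 18) ≡ 38/22 mod 41. 22⁻¹ ≡ 28 (mod 41) since 22·28 = 616 ≡ 1, so λ ≡ 39.
  x = λ² - 18 - 40 = 1521 - 58 ≡ 28; y = λ·(18 - 28) - 38 ≡ 23. → (28, 23)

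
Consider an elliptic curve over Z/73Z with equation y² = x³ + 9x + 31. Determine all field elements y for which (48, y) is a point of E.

x³ + 9x + 31 = 111055 ≡ 22 (mod 73).
22 is a non-residue mod 73; no y exists.

none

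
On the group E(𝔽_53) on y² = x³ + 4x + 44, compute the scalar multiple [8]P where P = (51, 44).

Repeated addition: build up to 8P.
2P: tangent at (51, 44): λ = (3·51² + 4)/(2·44) ≡ 16/35. 35⁻¹ ≡ 50 (mod 53), so λ ≡ 16·50 ≡ 5.
  x = λ² - 51 - 51 = 25 - 102 ≡ 29; y = λ·(51 - 29) - 44 ≡ 13. → (29, 13)
3P: (29, 13) + (51, 44). λ = (44 - 13)/(51 - 29) ≡ 31/22 mod 53. 22⁻¹ ≡ 41 (mod 53), so λ ≡ 52.
  x = λ² - 29 - 51 = 2704 - 80 ≡ 27; y = λ·(29 - 27) - 13 ≡ 38. → (27, 38)
4P: (27, 38) + (51, 44). λ = (44 - 38)/(51 - 27) ≡ 6/24 mod 53. 24⁻¹ ≡ 42 (mod 53), so λ ≡ 40.
  x = λ² - 27 - 51 = 1600 - 78 ≡ 38; y = λ·(27 - 38) - 38 ≡ 52. → (38, 52)
5P: (38, 52) + (51, 44). λ = (44 - 52)/(51 - 38) ≡ 45/13 mod 53. 13⁻¹ ≡ 49 (mod 53), so λ ≡ 32.
  x = λ² - 38 - 51 = 1024 - 89 ≡ 34; y = λ·(38 - 34) - 52 ≡ 23. → (34, 23)
6P: (34, 23) + (51, 44). λ = (44 - 23)/(51 - 34) ≡ 21/17 mod 53. 17⁻¹ ≡ 25 (mod 53), so λ ≡ 48.
  x = λ² - 34 - 51 = 2304 - 85 ≡ 46; y = λ·(34 - 46) - 23 ≡ 37. → (46, 37)
7P: (46, 37) + (51, 44). λ = (44 - 37)/(51 - 46) ≡ 7/5 mod 53. 5⁻¹ ≡ 32 (mod 53), so λ ≡ 12.
  x = λ² - 46 - 51 = 144 - 97 ≡ 47; y = λ·(46 - 47) - 37 ≡ 4. → (47, 4)
8P: (47, 4) + (51, 44). λ = (44 - 4)/(51 - 47) ≡ 40/4 mod 53. 4⁻¹ ≡ 40 (mod 53) since 4·40 = 160 ≡ 1, so λ ≡ 10.
  x = λ² - 47 - 51 = 100 - 98 ≡ 2; y = λ·(47 - 2) - 4 ≡ 22. → (2, 22)

(2, 22)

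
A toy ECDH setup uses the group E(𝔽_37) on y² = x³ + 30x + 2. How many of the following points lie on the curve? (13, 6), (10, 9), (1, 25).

3

(13, 6): 6² ≡ 36, rhs ≡ 36 → on.
(10, 9): 9² ≡ 7, rhs ≡ 7 → on.
(1, 25): 25² ≡ 33, rhs ≡ 33 → on.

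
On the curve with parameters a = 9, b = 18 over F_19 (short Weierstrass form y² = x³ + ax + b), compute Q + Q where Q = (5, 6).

tangent at (5, 6): λ = (3·5² + 9)/(2·6) ≡ 8/12. 12⁻¹ ≡ 8 (mod 19) since 12·8 = 96 ≡ 1, so λ ≡ 8·8 ≡ 7.
  x = λ² - 5 - 5 = 49 - 10 ≡ 1; y = λ·(5 - 1) - 6 ≡ 3. → (1, 3)

(1, 3)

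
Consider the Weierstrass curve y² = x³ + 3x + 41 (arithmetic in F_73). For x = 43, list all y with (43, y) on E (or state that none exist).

x³ + 3x + 41 = 79677 ≡ 34 (mod 73).
34 is a non-residue mod 73; no y exists.

none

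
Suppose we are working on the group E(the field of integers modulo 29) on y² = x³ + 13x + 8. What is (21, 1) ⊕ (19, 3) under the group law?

(21, 1) + (19, 3). λ = (3 - 1)/(19 - 21) ≡ 2/27 mod 29. 27⁻¹ ≡ 14 (mod 29), so λ ≡ 28.
  x = λ² - 21 - 19 = 784 - 40 ≡ 19; y = λ·(21 - 19) - 1 ≡ 26. → (19, 26)

(19, 26)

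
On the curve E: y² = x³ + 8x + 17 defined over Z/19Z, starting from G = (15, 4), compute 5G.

(16, 17)

Repeated addition: build up to 5G.
2G: tangent at (15, 4): λ = (3·15² + 8)/(2·4) ≡ 18/8. 8⁻¹ ≡ 12 (mod 19), so λ ≡ 18·12 ≡ 7.
  x = λ² - 15 - 15 = 49 - 30 ≡ 0; y = λ·(15 - 0) - 4 ≡ 6. → (0, 6)
3G: (0, 6) + (15, 4). λ = (4 - 6)/(15 - 0) ≡ 17/15 mod 19. 15⁻¹ ≡ 14 (mod 19) since 15·14 = 210 ≡ 1, so λ ≡ 10.
  x = λ² - 0 - 15 = 100 - 15 ≡ 9; y = λ·(0 - 9) - 6 ≡ 18. → (9, 18)
4G: (9, 18) + (15, 4). λ = (4 - 18)/(15 - 9) ≡ 5/6 mod 19. 6⁻¹ ≡ 16 (mod 19) since 6·16 = 96 ≡ 1, so λ ≡ 4.
  x = λ² - 9 - 15 = 16 - 24 ≡ 11; y = λ·(9 - 11) - 18 ≡ 12. → (11, 12)
5G: (11, 12) + (15, 4). λ = (4 - 12)/(15 - 11) ≡ 11/4 mod 19. 4⁻¹ ≡ 5 (mod 19) since 4·5 = 20 ≡ 1, so λ ≡ 17.
  x = λ² - 11 - 15 = 289 - 26 ≡ 16; y = λ·(11 - 16) - 12 ≡ 17. → (16, 17)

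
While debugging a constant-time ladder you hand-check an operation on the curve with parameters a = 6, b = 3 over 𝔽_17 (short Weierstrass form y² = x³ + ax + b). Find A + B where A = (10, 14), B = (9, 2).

(6, 0)

(10, 14) + (9, 2). λ = (2 - 14)/(9 - 10) ≡ 5/16 mod 17. 16⁻¹ ≡ 16 (mod 17), so λ ≡ 12.
  x = λ² - 10 - 9 = 144 - 19 ≡ 6; y = λ·(10 - 6) - 14 ≡ 0. → (6, 0)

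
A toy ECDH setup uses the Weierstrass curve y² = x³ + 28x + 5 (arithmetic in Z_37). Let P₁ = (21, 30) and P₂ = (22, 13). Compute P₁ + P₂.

(21, 30) + (22, 13). λ = (13 - 30)/(22 - 21) ≡ 20/1 mod 37. 1⁻¹ ≡ 1 (mod 37), so λ ≡ 20.
  x = λ² - 21 - 22 = 400 - 43 ≡ 24; y = λ·(21 - 24) - 30 ≡ 21. → (24, 21)

(24, 21)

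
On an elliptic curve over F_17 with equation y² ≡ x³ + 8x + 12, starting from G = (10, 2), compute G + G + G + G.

(10, 2)

Double-and-add on 4 = (100)₂. Start with G = (10, 2) for the leading 1-bit.
double: tangent at (10, 2): λ = (3·10² + 8)/(2·2) ≡ 2/4. 4⁻¹ ≡ 13 (mod 17), so λ ≡ 2·13 ≡ 9.
  x = λ² - 10 - 10 = 81 - 20 ≡ 10; y = λ·(10 - 10) - 2 ≡ 15. → (10, 15)
double: tangent at (10, 15): λ = (3·10² + 8)/(2·15) ≡ 2/13. 13⁻¹ ≡ 4 (mod 17), so λ ≡ 2·4 ≡ 8.
  x = λ² - 10 - 10 = 64 - 20 ≡ 10; y = λ·(10 - 10) - 15 ≡ 2. → (10, 2)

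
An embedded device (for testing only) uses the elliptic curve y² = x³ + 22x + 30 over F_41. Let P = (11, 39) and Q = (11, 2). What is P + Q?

O

The two points share x = 11 and their y-coordinates satisfy 39 + 2 ≡ 0 (mod 41), so they are inverses. Their sum is ∞.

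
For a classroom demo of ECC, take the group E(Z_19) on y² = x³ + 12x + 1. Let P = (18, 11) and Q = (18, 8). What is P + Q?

The two points share x = 18 and their y-coordinates satisfy 11 + 8 ≡ 0 (mod 19), so they are inverses. Their sum is ∞.

O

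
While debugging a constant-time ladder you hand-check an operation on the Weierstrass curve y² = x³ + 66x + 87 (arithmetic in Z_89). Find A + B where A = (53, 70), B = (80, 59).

(53, 70) + (80, 59). λ = (59 - 70)/(80 - 53) ≡ 78/27 mod 89. 27⁻¹ ≡ 33 (mod 89) since 27·33 = 891 ≡ 1, so λ ≡ 82.
  x = λ² - 53 - 80 = 6724 - 133 ≡ 5; y = λ·(53 - 5) - 70 ≡ 39. → (5, 39)

(5, 39)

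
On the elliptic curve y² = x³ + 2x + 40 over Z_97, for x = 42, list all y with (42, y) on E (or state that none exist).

x³ + 2x + 40 = 74212 ≡ 7 (mod 97).
7 is a non-residue mod 97; no y exists.

none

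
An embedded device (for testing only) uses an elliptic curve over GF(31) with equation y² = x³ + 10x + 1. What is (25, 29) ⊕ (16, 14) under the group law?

(10, 27)

(25, 29) + (16, 14). λ = (14 - 29)/(16 - 25) ≡ 16/22 mod 31. 22⁻¹ ≡ 24 (mod 31) since 22·24 = 528 ≡ 1, so λ ≡ 12.
  x = λ² - 25 - 16 = 144 - 41 ≡ 10; y = λ·(25 - 10) - 29 ≡ 27. → (10, 27)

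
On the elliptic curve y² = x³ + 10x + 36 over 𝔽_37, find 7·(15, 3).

(15, 34)

Write G = (15, 3).
Repeated addition: build up to 7G.
2G: tangent at (15, 3): λ = (3·15² + 10)/(2·3) ≡ 19/6. 6⁻¹ ≡ 31 (mod 37), so λ ≡ 19·31 ≡ 34.
  x = λ² - 15 - 15 = 1156 - 30 ≡ 16; y = λ·(15 - 16) - 3 ≡ 0. → (16, 0)
3G: (16, 0) + (15, 3). λ = (3 - 0)/(15 - 16) ≡ 3/36 mod 37. 36⁻¹ ≡ 36 (mod 37), so λ ≡ 34.
  x = λ² - 16 - 15 = 1156 - 31 ≡ 15; y = λ·(16 - 15) - 0 ≡ 34. → (15, 34)
4G: (15, 34) + (15, 3): same x and y₁ ≡ -y₂, so the sum is ∞.
5G: ∞ + (15, 3) = (15, 3) (identity).
6G: tangent at (15, 3): λ = (3·15² + 10)/(2·3) ≡ 19/6. 6⁻¹ ≡ 31 (mod 37), so λ ≡ 19·31 ≡ 34.
  x = λ² - 15 - 15 = 1156 - 30 ≡ 16; y = λ·(15 - 16) - 3 ≡ 0. → (16, 0)
7G: (16, 0) + (15, 3). λ = (3 - 0)/(15 - 16) ≡ 3/36 mod 37. 36⁻¹ ≡ 36 (mod 37) since 36·36 = 1296 ≡ 1, so λ ≡ 34.
  x = λ² - 16 - 15 = 1156 - 31 ≡ 15; y = λ·(16 - 15) - 0 ≡ 34. → (15, 34)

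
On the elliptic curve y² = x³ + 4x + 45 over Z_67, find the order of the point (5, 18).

2P: tangent at (5, 18): λ = (3·5² + 4)/(2·18) ≡ 12/36. 36⁻¹ ≡ 54 (mod 67), so λ ≡ 12·54 ≡ 45.
  x = λ² - 5 - 5 = 2025 - 10 ≡ 5; y = λ·(5 - 5) - 18 ≡ 49. → (5, 49)
3P: (5, 49) + (5, 18): same x and y₁ ≡ -y₂, so the sum is O.
3P = O, so the order is 3.

3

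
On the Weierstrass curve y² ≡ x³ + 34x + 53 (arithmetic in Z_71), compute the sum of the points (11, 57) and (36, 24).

(11, 57) + (36, 24). λ = (24 - 57)/(36 - 11) ≡ 38/25 mod 71. 25⁻¹ ≡ 54 (mod 71), so λ ≡ 64.
  x = λ² - 11 - 36 = 4096 - 47 ≡ 2; y = λ·(11 - 2) - 57 ≡ 22. → (2, 22)

(2, 22)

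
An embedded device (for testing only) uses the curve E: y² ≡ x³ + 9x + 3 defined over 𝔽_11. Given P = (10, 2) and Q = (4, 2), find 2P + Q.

(8, 2)

First 2P:
Repeated addition: build up to 2P.
2P: tangent at (10, 2): λ = (3·10² + 9)/(2·2) ≡ 1/4. 4⁻¹ ≡ 3 (mod 11) since 4·3 = 12 ≡ 1, so λ ≡ 1·3 ≡ 3.
  x = λ² - 10 - 10 = 9 - 20 ≡ 0; y = λ·(10 - 0) - 2 ≡ 6. → (0, 6)
2P = (0, 6).
Finally 2P + Q:
(0, 6) + (4, 2). λ = (2 - 6)/(4 - 0) ≡ 7/4 mod 11. 4⁻¹ ≡ 3 (mod 11) since 4·3 = 12 ≡ 1, so λ ≡ 10.
  x = λ² - 0 - 4 = 100 - 4 ≡ 8; y = λ·(0 - 8) - 6 ≡ 2. → (8, 2)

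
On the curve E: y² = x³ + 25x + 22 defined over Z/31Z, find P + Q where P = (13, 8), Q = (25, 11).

(26, 12)

(13, 8) + (25, 11). λ = (11 - 8)/(25 - 13) ≡ 3/12 mod 31. 12⁻¹ ≡ 13 (mod 31), so λ ≡ 8.
  x = λ² - 13 - 25 = 64 - 38 ≡ 26; y = λ·(13 - 26) - 8 ≡ 12. → (26, 12)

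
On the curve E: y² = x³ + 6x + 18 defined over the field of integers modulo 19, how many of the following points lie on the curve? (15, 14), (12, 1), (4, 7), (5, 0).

2

(15, 14): 14² ≡ 6, rhs ≡ 6 → on.
(12, 1): 1² ≡ 1, rhs ≡ 13 → off.
(4, 7): 7² ≡ 11, rhs ≡ 11 → on.
(5, 0): 0² ≡ 0, rhs ≡ 2 → off.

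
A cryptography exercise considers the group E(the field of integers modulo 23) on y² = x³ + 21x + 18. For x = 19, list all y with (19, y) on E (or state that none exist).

x³ + 21x + 18 = 7276 ≡ 8 (mod 23).
Square roots of 8 mod 23: 10 and 13 (since 10² = 100 ≡ 8).

10, 13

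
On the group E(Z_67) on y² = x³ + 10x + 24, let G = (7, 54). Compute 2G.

tangent at (7, 54): λ = (3·7² + 10)/(2·54) ≡ 23/41. 41⁻¹ ≡ 18 (mod 67), so λ ≡ 23·18 ≡ 12.
  x = λ² - 7 - 7 = 144 - 14 ≡ 63; y = λ·(7 - 63) - 54 ≡ 11. → (63, 11)

(63, 11)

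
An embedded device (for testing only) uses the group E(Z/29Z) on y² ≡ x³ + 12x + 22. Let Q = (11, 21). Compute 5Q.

Repeated addition: build up to 5Q.
2Q: tangent at (11, 21): λ = (3·11² + 12)/(2·21) ≡ 27/13. 13⁻¹ ≡ 9 (mod 29), so λ ≡ 27·9 ≡ 11.
  x = λ² - 11 - 11 = 121 - 22 ≡ 12; y = λ·(11 - 12) - 21 ≡ 26. → (12, 26)
3Q: (12, 26) + (11, 21). λ = (21 - 26)/(11 - 12) ≡ 24/28 mod 29. 28⁻¹ ≡ 28 (mod 29), so λ ≡ 5.
  x = λ² - 12 - 11 = 25 - 23 ≡ 2; y = λ·(12 - 2) - 26 ≡ 24. → (2, 24)
4Q: (2, 24) + (11, 21). λ = (21 - 24)/(11 - 2) ≡ 26/9 mod 29. 9⁻¹ ≡ 13 (mod 29), so λ ≡ 19.
  x = λ² - 2 - 11 = 361 - 13 ≡ 0; y = λ·(2 - 0) - 24 ≡ 14. → (0, 14)
5Q: (0, 14) + (11, 21). λ = (21 - 14)/(11 - 0) ≡ 7/11 mod 29. 11⁻¹ ≡ 8 (mod 29) since 11·8 = 88 ≡ 1, so λ ≡ 27.
  x = λ² - 0 - 11 = 729 - 11 ≡ 22; y = λ·(0 - 22) - 14 ≡ 1. → (22, 1)

(22, 1)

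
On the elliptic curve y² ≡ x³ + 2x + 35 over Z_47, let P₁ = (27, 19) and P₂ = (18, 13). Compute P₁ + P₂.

(27, 19) + (18, 13). λ = (13 - 19)/(18 - 27) ≡ 41/38 mod 47. 38⁻¹ ≡ 26 (mod 47), so λ ≡ 32.
  x = λ² - 27 - 18 = 1024 - 45 ≡ 39; y = λ·(27 - 39) - 19 ≡ 20. → (39, 20)

(39, 20)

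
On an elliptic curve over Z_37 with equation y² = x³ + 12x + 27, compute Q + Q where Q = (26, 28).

tangent at (26, 28): λ = (3·26² + 12)/(2·28) ≡ 5/19. 19⁻¹ ≡ 2 (mod 37) since 19·2 = 38 ≡ 1, so λ ≡ 5·2 ≡ 10.
  x = λ² - 26 - 26 = 100 - 52 ≡ 11; y = λ·(26 - 11) - 28 ≡ 11. → (11, 11)

(11, 11)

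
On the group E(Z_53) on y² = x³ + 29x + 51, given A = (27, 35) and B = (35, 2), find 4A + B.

First 4A:
Repeated addition: build up to 4A.
2A: tangent at (27, 35): λ = (3·27² + 29)/(2·35) ≡ 43/17. 17⁻¹ ≡ 25 (mod 53) since 17·25 = 425 ≡ 1, so λ ≡ 43·25 ≡ 15.
  x = λ² - 27 - 27 = 225 - 54 ≡ 12; y = λ·(27 - 12) - 35 ≡ 31. → (12, 31)
3A: (12, 31) + (27, 35). λ = (35 - 31)/(27 - 12) ≡ 4/15 mod 53. 15⁻¹ ≡ 46 (mod 53) since 15·46 = 690 ≡ 1, so λ ≡ 25.
  x = λ² - 12 - 27 = 625 - 39 ≡ 3; y = λ·(12 - 3) - 31 ≡ 35. → (3, 35)
4A: (3, 35) + (27, 35). λ = (35 - 35)/(27 - 3) ≡ 0/24 mod 53. 24⁻¹ ≡ 42 (mod 53), so λ ≡ 0.
  x = λ² - 3 - 27 = 0 - 30 ≡ 23; y = λ·(3 - 23) - 35 ≡ 18. → (23, 18)
4A = (23, 18).
Finally 4A + B:
(23, 18) + (35, 2). λ = (2 - 18)/(35 - 23) ≡ 37/12 mod 53. 12⁻¹ ≡ 31 (mod 53), so λ ≡ 34.
  x = λ² - 23 - 35 = 1156 - 58 ≡ 38; y = λ·(23 - 38) - 18 ≡ 2. → (38, 2)

(38, 2)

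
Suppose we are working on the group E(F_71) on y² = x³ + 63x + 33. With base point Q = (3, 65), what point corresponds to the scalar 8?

(10, 32)

Repeated addition: build up to 8Q.
2Q: tangent at (3, 65): λ = (3·3² + 63)/(2·65) ≡ 19/59. 59⁻¹ ≡ 65 (mod 71) since 59·65 = 3835 ≡ 1, so λ ≡ 19·65 ≡ 28.
  x = λ² - 3 - 3 = 784 - 6 ≡ 68; y = λ·(3 - 68) - 65 ≡ 32. → (68, 32)
3Q: (68, 32) + (3, 65). λ = (65 - 32)/(3 - 68) ≡ 33/6 mod 71. 6⁻¹ ≡ 12 (mod 71), so λ ≡ 41.
  x = λ² - 68 - 3 = 1681 - 71 ≡ 48; y = λ·(68 - 48) - 32 ≡ 7. → (48, 7)
4Q: (48, 7) + (3, 65). λ = (65 - 7)/(3 - 48) ≡ 58/26 mod 71. 26⁻¹ ≡ 41 (mod 71), so λ ≡ 35.
  x = λ² - 48 - 3 = 1225 - 51 ≡ 38; y = λ·(48 - 38) - 7 ≡ 59. → (38, 59)
5Q: (38, 59) + (3, 65). λ = (65 - 59)/(3 - 38) ≡ 6/36 mod 71. 36⁻¹ ≡ 2 (mod 71), so λ ≡ 12.
  x = λ² - 38 - 3 = 144 - 41 ≡ 32; y = λ·(38 - 32) - 59 ≡ 13. → (32, 13)
6Q: (32, 13) + (3, 65). λ = (65 - 13)/(3 - 32) ≡ 52/42 mod 71. 42⁻¹ ≡ 22 (mod 71) since 42·22 = 924 ≡ 1, so λ ≡ 8.
  x = λ² - 32 - 3 = 64 - 35 ≡ 29; y = λ·(32 - 29) - 13 ≡ 11. → (29, 11)
7Q: (29, 11) + (3, 65). λ = (65 - 11)/(3 - 29) ≡ 54/45 mod 71. 45⁻¹ ≡ 30 (mod 71) since 45·30 = 1350 ≡ 1, so λ ≡ 58.
  x = λ² - 29 - 3 = 3364 - 32 ≡ 66; y = λ·(29 - 66) - 11 ≡ 44. → (66, 44)
8Q: (66, 44) + (3, 65). λ = (65 - 44)/(3 - 66) ≡ 21/8 mod 71. 8⁻¹ ≡ 9 (mod 71), so λ ≡ 47.
  x = λ² - 66 - 3 = 2209 - 69 ≡ 10; y = λ·(66 - 10) - 44 ≡ 32. → (10, 32)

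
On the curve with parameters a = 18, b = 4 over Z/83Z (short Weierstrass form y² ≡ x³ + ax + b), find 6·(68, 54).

(82, 20)

Write Q = (68, 54).
Double-and-add on 6 = (110)₂. Start with Q = (68, 54) for the leading 1-bit.
double: tangent at (68, 54): λ = (3·68² + 18)/(2·54) ≡ 29/25. 25⁻¹ ≡ 10 (mod 83), so λ ≡ 29·10 ≡ 41.
  x = λ² - 68 - 68 = 1681 - 136 ≡ 51; y = λ·(68 - 51) - 54 ≡ 62. → (51, 62)
add Q: (51, 62) + (68, 54). λ = (54 - 62)/(68 - 51) ≡ 75/17 mod 83. 17⁻¹ ≡ 44 (mod 83), so λ ≡ 63.
  x = λ² - 51 - 68 = 3969 - 119 ≡ 32; y = λ·(51 - 32) - 62 ≡ 56. → (32, 56)
double: tangent at (32, 56): λ = (3·32² + 18)/(2·56) ≡ 19/29. 29⁻¹ ≡ 63 (mod 83), so λ ≡ 19·63 ≡ 35.
  x = λ² - 32 - 32 = 1225 - 64 ≡ 82; y = λ·(32 - 82) - 56 ≡ 20. → (82, 20)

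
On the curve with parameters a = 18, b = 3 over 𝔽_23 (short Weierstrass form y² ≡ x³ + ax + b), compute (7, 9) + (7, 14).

O

The two points share x = 7 and their y-coordinates satisfy 9 + 14 ≡ 0 (mod 23), so they are inverses. Their sum is 𝒪.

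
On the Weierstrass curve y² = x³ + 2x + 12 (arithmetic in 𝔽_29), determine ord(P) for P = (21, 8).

7

2P: tangent at (21, 8): λ = (3·21² + 2)/(2·8) ≡ 20/16. 16⁻¹ ≡ 20 (mod 29), so λ ≡ 20·20 ≡ 23.
  x = λ² - 21 - 21 = 529 - 42 ≡ 23; y = λ·(21 - 23) - 8 ≡ 4. → (23, 4)
3P: (23, 4) + (21, 8). λ = (8 - 4)/(21 - 23) ≡ 4/27 mod 29. 27⁻¹ ≡ 14 (mod 29), so λ ≡ 27.
  x = λ² - 23 - 21 = 729 - 44 ≡ 18; y = λ·(23 - 18) - 4 ≡ 15. → (18, 15)
4P: (18, 15) + (21, 8). λ = (8 - 15)/(21 - 18) ≡ 22/3 mod 29. 3⁻¹ ≡ 10 (mod 29), so λ ≡ 17.
  x = λ² - 18 - 21 = 289 - 39 ≡ 18; y = λ·(18 - 18) - 15 ≡ 14. → (18, 14)
5P: (18, 14) + (21, 8). λ = (8 - 14)/(21 - 18) ≡ 23/3 mod 29. 3⁻¹ ≡ 10 (mod 29) since 3·10 = 30 ≡ 1, so λ ≡ 27.
  x = λ² - 18 - 21 = 729 - 39 ≡ 23; y = λ·(18 - 23) - 14 ≡ 25. → (23, 25)
6P: (23, 25) + (21, 8). λ = (8 - 25)/(21 - 23) ≡ 12/27 mod 29. 27⁻¹ ≡ 14 (mod 29), so λ ≡ 23.
  x = λ² - 23 - 21 = 529 - 44 ≡ 21; y = λ·(23 - 21) - 25 ≡ 21. → (21, 21)
7P: (21, 21) + (21, 8): same x and y₁ ≡ -y₂, so the sum is 𝒪.
7P = 𝒪, so the order is 7.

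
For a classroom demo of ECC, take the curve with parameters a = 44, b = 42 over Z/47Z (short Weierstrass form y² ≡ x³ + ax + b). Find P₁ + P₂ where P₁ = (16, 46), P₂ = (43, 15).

(16, 46) + (43, 15). λ = (15 - 46)/(43 - 16) ≡ 16/27 mod 47. 27⁻¹ ≡ 7 (mod 47), so λ ≡ 18.
  x = λ² - 16 - 43 = 324 - 59 ≡ 30; y = λ·(16 - 30) - 46 ≡ 31. → (30, 31)

(30, 31)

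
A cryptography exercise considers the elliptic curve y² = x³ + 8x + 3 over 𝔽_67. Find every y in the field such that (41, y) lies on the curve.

x³ + 8x + 3 = 69252 ≡ 41 (mod 67).
41 is a non-residue mod 67; no y exists.

none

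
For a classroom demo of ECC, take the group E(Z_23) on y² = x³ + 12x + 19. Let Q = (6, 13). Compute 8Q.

Repeated addition: build up to 8Q.
2Q: tangent at (6, 13): λ = (3·6² + 12)/(2·13) ≡ 5/3. 3⁻¹ ≡ 8 (mod 23) since 3·8 = 24 ≡ 1, so λ ≡ 5·8 ≡ 17.
  x = λ² - 6 - 6 = 289 - 12 ≡ 1; y = λ·(6 - 1) - 13 ≡ 3. → (1, 3)
3Q: (1, 3) + (6, 13). λ = (13 - 3)/(6 - 1) ≡ 10/5 mod 23. 5⁻¹ ≡ 14 (mod 23), so λ ≡ 2.
  x = λ² - 1 - 6 = 4 - 7 ≡ 20; y = λ·(1 - 20) - 3 ≡ 5. → (20, 5)
4Q: (20, 5) + (6, 13). λ = (13 - 5)/(6 - 20) ≡ 8/9 mod 23. 9⁻¹ ≡ 18 (mod 23) since 9·18 = 162 ≡ 1, so λ ≡ 6.
  x = λ² - 20 - 6 = 36 - 26 ≡ 10; y = λ·(20 - 10) - 5 ≡ 9. → (10, 9)
5Q: (10, 9) + (6, 13). λ = (13 - 9)/(6 - 10) ≡ 4/19 mod 23. 19⁻¹ ≡ 17 (mod 23), so λ ≡ 22.
  x = λ² - 10 - 6 = 484 - 16 ≡ 8; y = λ·(10 - 8) - 9 ≡ 12. → (8, 12)
6Q: (8, 12) + (6, 13). λ = (13 - 12)/(6 - 8) ≡ 1/21 mod 23. 21⁻¹ ≡ 11 (mod 23) since 21·11 = 231 ≡ 1, so λ ≡ 11.
  x = λ² - 8 - 6 = 121 - 14 ≡ 15; y = λ·(8 - 15) - 12 ≡ 3. → (15, 3)
7Q: (15, 3) + (6, 13). λ = (13 - 3)/(6 - 15) ≡ 10/14 mod 23. 14⁻¹ ≡ 5 (mod 23) since 14·5 = 70 ≡ 1, so λ ≡ 4.
  x = λ² - 15 - 6 = 16 - 21 ≡ 18; y = λ·(15 - 18) - 3 ≡ 8. → (18, 8)
8Q: (18, 8) + (6, 13). λ = (13 - 8)/(6 - 18) ≡ 5/11 mod 23. 11⁻¹ ≡ 21 (mod 23), so λ ≡ 13.
  x = λ² - 18 - 6 = 169 - 24 ≡ 7; y = λ·(18 - 7) - 8 ≡ 20. → (7, 20)

(7, 20)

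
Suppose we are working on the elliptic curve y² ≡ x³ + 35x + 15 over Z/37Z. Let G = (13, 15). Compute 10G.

Repeated addition: build up to 10G.
2G: tangent at (13, 15): λ = (3·13² + 35)/(2·15) ≡ 24/30. 30⁻¹ ≡ 21 (mod 37), so λ ≡ 24·21 ≡ 23.
  x = λ² - 13 - 13 = 529 - 26 ≡ 22; y = λ·(13 - 22) - 15 ≡ 0. → (22, 0)
3G: (22, 0) + (13, 15). λ = (15 - 0)/(13 - 22) ≡ 15/28 mod 37. 28⁻¹ ≡ 4 (mod 37), so λ ≡ 23.
  x = λ² - 22 - 13 = 529 - 35 ≡ 13; y = λ·(22 - 13) - 0 ≡ 22. → (13, 22)
4G: (13, 22) + (13, 15): same x and y₁ ≡ -y₂, so the sum is 𝒪.
5G: 𝒪 + (13, 15) = (13, 15) (identity).
6G: tangent at (13, 15): λ = (3·13² + 35)/(2·15) ≡ 24/30. 30⁻¹ ≡ 21 (mod 37), so λ ≡ 24·21 ≡ 23.
  x = λ² - 13 - 13 = 529 - 26 ≡ 22; y = λ·(13 - 22) - 15 ≡ 0. → (22, 0)
7G: (22, 0) + (13, 15). λ = (15 - 0)/(13 - 22) ≡ 15/28 mod 37. 28⁻¹ ≡ 4 (mod 37) since 28·4 = 112 ≡ 1, so λ ≡ 23.
  x = λ² - 22 - 13 = 529 - 35 ≡ 13; y = λ·(22 - 13) - 0 ≡ 22. → (13, 22)
8G: (13, 22) + (13, 15): same x and y₁ ≡ -y₂, so the sum is 𝒪.
9G: 𝒪 + (13, 15) = (13, 15) (identity).
10G: tangent at (13, 15): λ = (3·13² + 35)/(2·15) ≡ 24/30. 30⁻¹ ≡ 21 (mod 37) since 30·21 = 630 ≡ 1, so λ ≡ 24·21 ≡ 23.
  x = λ² - 13 - 13 = 529 - 26 ≡ 22; y = λ·(13 - 22) - 15 ≡ 0. → (22, 0)

(22, 0)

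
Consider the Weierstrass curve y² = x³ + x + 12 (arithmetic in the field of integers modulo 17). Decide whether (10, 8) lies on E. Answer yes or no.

no

y² = 8² ≡ 13; x³ + 1x + 12 = 1022 ≡ 2 (mod 17). 13 ≠ 2.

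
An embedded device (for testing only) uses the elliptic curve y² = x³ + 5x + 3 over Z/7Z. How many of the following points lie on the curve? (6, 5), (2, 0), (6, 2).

3

(6, 5): 5² ≡ 4, rhs ≡ 4 → on.
(2, 0): 0² ≡ 0, rhs ≡ 0 → on.
(6, 2): 2² ≡ 4, rhs ≡ 4 → on.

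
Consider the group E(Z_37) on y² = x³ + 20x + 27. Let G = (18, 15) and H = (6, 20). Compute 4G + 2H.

First 4G:
Double-and-add on 4 = (100)₂. Start with G = (18, 15) for the leading 1-bit.
double: tangent at (18, 15): λ = (3·18² + 20)/(2·15) ≡ 30/30. 30⁻¹ ≡ 21 (mod 37), so λ ≡ 30·21 ≡ 1.
  x = λ² - 18 - 18 = 1 - 36 ≡ 2; y = λ·(18 - 2) - 15 ≡ 1. → (2, 1)
double: tangent at (2, 1): λ = (3·2² + 20)/(2·1) ≡ 32/2. 2⁻¹ ≡ 19 (mod 37), so λ ≡ 32·19 ≡ 16.
  x = λ² - 2 - 2 = 256 - 4 ≡ 30; y = λ·(2 - 30) - 1 ≡ 32. → (30, 32)
4G = (30, 32).
Next 2H:
Repeated addition: build up to 2H.
2H: tangent at (6, 20): λ = (3·6² + 20)/(2·20) ≡ 17/3. 3⁻¹ ≡ 25 (mod 37) since 3·25 = 75 ≡ 1, so λ ≡ 17·25 ≡ 18.
  x = λ² - 6 - 6 = 324 - 12 ≡ 16; y = λ·(6 - 16) - 20 ≡ 22. → (16, 22)
2H = (16, 22).
Finally 4G + 2H:
(30, 32) + (16, 22). λ = (22 - 32)/(16 - 30) ≡ 27/23 mod 37. 23⁻¹ ≡ 29 (mod 37), so λ ≡ 6.
  x = λ² - 30 - 16 = 36 - 46 ≡ 27; y = λ·(30 - 27) - 32 ≡ 23. → (27, 23)

(27, 23)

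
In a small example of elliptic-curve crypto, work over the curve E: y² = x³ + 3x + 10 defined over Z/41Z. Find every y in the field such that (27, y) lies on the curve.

none

x³ + 3x + 10 = 19774 ≡ 12 (mod 41).
12 is a non-residue mod 41; no y exists.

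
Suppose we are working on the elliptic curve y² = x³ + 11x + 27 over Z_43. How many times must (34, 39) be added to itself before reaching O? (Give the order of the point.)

2P: tangent at (34, 39): λ = (3·34² + 11)/(2·39) ≡ 39/35. 35⁻¹ ≡ 16 (mod 43) since 35·16 = 560 ≡ 1, so λ ≡ 39·16 ≡ 22.
  x = λ² - 34 - 34 = 484 - 68 ≡ 29; y = λ·(34 - 29) - 39 ≡ 28. → (29, 28)
3P: (29, 28) + (34, 39). λ = (39 - 28)/(34 - 29) ≡ 11/5 mod 43. 5⁻¹ ≡ 26 (mod 43), so λ ≡ 28.
  x = λ² - 29 - 34 = 784 - 63 ≡ 33; y = λ·(29 - 33) - 28 ≡ 32. → (33, 32)
4P: (33, 32) + (34, 39). λ = (39 - 32)/(34 - 33) ≡ 7/1 mod 43. 1⁻¹ ≡ 1 (mod 43) since 1·1 = 1 ≡ 1, so λ ≡ 7.
  x = λ² - 33 - 34 = 49 - 67 ≡ 25; y = λ·(33 - 25) - 32 ≡ 24. → (25, 24)
5P: (25, 24) + (34, 39). λ = (39 - 24)/(34 - 25) ≡ 15/9 mod 43. 9⁻¹ ≡ 24 (mod 43), so λ ≡ 16.
  x = λ² - 25 - 34 = 256 - 59 ≡ 25; y = λ·(25 - 25) - 24 ≡ 19. → (25, 19)
6P: (25, 19) + (34, 39). λ = (39 - 19)/(34 - 25) ≡ 20/9 mod 43. 9⁻¹ ≡ 24 (mod 43) since 9·24 = 216 ≡ 1, so λ ≡ 7.
  x = λ² - 25 - 34 = 49 - 59 ≡ 33; y = λ·(25 - 33) - 19 ≡ 11. → (33, 11)
7P: (33, 11) + (34, 39). λ = (39 - 11)/(34 - 33) ≡ 28/1 mod 43. 1⁻¹ ≡ 1 (mod 43), so λ ≡ 28.
  x = λ² - 33 - 34 = 784 - 67 ≡ 29; y = λ·(33 - 29) - 11 ≡ 15. → (29, 15)
8P: (29, 15) + (34, 39). λ = (39 - 15)/(34 - 29) ≡ 24/5 mod 43. 5⁻¹ ≡ 26 (mod 43), so λ ≡ 22.
  x = λ² - 29 - 34 = 484 - 63 ≡ 34; y = λ·(29 - 34) - 15 ≡ 4. → (34, 4)
9P: (34, 4) + (34, 39): same x and y₁ ≡ -y₂, so the sum is O.
9P = O, so the order is 9.

9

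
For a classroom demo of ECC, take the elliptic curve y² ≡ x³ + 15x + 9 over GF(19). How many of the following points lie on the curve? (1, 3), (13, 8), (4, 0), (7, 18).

(1, 3): 3² ≡ 9, rhs ≡ 6 → off.
(13, 8): 8² ≡ 7, rhs ≡ 7 → on.
(4, 0): 0² ≡ 0, rhs ≡ 0 → on.
(7, 18): 18² ≡ 1, rhs ≡ 1 → on.

3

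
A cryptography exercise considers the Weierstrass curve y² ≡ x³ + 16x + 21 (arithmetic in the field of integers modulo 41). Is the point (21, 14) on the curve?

y² = 14² ≡ 32; x³ + 16x + 21 = 9618 ≡ 24 (mod 41). 32 ≠ 24.

no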